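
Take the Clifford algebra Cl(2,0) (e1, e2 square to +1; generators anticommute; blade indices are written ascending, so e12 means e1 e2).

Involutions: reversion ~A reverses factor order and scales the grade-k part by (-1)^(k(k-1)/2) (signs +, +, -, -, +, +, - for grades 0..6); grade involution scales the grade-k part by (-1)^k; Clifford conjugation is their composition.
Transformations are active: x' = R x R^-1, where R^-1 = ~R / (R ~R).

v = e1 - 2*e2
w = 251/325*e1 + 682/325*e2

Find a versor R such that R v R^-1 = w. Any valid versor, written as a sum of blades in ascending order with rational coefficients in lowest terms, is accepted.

The midline construction: v and w both square to 5, so reflecting in their sum 576/325*e1 + 32/325*e2 exchanges them.
Answer: 576/325*e1 + 32/325*e2


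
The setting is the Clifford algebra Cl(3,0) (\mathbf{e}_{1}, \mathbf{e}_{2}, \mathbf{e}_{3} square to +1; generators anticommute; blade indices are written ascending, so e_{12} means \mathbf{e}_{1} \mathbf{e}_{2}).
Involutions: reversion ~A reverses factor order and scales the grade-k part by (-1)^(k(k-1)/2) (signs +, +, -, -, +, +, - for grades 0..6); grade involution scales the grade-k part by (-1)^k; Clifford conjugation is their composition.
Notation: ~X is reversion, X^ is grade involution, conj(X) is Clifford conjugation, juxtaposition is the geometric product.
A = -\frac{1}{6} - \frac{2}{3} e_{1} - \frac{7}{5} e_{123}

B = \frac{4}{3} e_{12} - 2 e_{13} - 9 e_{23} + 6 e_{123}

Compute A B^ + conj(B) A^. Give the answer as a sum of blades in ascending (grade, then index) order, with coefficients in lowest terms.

first term: -\frac{42}{5} - \frac{63}{5} e_{1} + \frac{86}{45} e_{2} + \frac{16}{5} e_{3} - \frac{2}{9} e_{12} + \frac{1}{3} e_{13} + \frac{11}{2} e_{23} + 7 e_{123}
second term: -\frac{42}{5} - \frac{63}{5} e_{1} + \frac{166}{45} e_{2} + \frac{8}{15} e_{3} + \frac{2}{9} e_{12} - \frac{1}{3} e_{13} + \frac{5}{2} e_{23} + 5 e_{123}
Answer: -\frac{84}{5} - \frac{126}{5} e_{1} + \frac{28}{5} e_{2} + \frac{56}{15} e_{3} + 8 e_{23} + 12 e_{123}


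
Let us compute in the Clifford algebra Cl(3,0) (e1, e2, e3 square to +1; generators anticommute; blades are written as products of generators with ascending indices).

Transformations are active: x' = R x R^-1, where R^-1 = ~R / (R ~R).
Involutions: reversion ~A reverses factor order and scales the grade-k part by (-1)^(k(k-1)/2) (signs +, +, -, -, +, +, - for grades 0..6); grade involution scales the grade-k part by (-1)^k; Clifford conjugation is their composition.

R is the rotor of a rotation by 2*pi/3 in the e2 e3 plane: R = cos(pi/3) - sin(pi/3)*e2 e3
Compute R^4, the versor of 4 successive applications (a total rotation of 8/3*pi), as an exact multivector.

The rotor phase is half the rotation angle and phases add under composition, so 4 steps in the e2 e3 plane accumulate phase 4*(pi/3) = 4*pi/3: R^4 = cos(4*pi/3) - sin(4*pi/3)*e2 e3.
cos(4*pi/3) = -1/2 and sin(4*pi/3) = -sqrt(3)/2, so R^4 = -1/2 + sqrt(3)/2*e2 e3. The net rotation is 2/3*pi (after discarding 1 full turn, each of which contributes a factor -1 to the rotor); the rotor keeps the half-angle phase exactly.
Answer: -1/2 + sqrt(3)/2*e2 e3


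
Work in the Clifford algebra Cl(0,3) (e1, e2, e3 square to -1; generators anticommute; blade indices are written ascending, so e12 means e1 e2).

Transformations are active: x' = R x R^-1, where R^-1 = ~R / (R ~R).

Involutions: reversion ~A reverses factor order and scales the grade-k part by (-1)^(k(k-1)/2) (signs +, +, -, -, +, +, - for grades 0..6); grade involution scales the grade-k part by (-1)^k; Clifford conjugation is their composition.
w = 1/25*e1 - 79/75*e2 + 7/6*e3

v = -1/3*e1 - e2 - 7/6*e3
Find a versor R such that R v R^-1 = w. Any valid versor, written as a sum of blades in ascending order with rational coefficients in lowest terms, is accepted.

A norm check does it: q(v) = q(w) = -89/36, hence R = v + w = -22/75*e1 - 154/75*e2 realises the map — parallel part kept, (v - w)/2 negated, v carried to w.
Answer: -22/75*e1 - 154/75*e2


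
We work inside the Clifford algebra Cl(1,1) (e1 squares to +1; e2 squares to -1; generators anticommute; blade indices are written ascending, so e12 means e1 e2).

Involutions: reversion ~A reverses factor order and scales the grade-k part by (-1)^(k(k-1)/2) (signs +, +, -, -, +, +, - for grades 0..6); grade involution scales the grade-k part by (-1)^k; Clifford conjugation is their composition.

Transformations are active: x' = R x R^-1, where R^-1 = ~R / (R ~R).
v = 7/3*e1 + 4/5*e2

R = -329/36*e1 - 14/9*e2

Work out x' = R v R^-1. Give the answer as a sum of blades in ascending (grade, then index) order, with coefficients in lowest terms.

~R = -329/36*e1 - 14/9*e2, and R ~R = 35035/432, so R^-1 = ~R / (35035/432).
R v = -10843/540 - 497/135*e12
Answer: 70531/32175*e1 - 956/32175*e2


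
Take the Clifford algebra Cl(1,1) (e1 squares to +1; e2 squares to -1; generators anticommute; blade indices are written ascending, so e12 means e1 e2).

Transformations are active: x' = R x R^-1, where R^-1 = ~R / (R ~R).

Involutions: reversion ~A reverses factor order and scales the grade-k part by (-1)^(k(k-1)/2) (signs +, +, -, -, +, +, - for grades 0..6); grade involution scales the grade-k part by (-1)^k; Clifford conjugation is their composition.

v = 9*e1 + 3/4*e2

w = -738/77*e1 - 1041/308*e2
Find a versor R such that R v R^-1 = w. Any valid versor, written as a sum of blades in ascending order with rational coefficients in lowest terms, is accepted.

Construction: equal norms (both 1287/16) license R = v + w = -45/77*e1 - 405/154*e2 — nothing changes along that direction, while (v - w)/2 changes sign, so v maps onto w.
Answer: -45/77*e1 - 405/154*e2


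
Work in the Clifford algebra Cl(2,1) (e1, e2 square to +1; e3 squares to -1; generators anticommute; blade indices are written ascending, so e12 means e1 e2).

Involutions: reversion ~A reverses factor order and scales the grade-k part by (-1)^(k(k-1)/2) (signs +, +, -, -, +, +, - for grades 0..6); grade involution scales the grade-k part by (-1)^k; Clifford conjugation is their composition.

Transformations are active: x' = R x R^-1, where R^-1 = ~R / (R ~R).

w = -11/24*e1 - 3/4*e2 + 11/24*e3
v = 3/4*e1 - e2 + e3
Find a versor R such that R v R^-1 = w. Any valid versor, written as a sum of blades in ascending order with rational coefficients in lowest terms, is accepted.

Key observation: q(v) = q(w) = 9/16 (sandwiches preserve the norm), so R = v + w = 7/24*e1 - 7/4*e2 + 35/24*e3 works whenever it is invertible — the component of v along it is kept and (v - w)/2 reverses, sending v to w.
Answer: 7/24*e1 - 7/4*e2 + 35/24*e3


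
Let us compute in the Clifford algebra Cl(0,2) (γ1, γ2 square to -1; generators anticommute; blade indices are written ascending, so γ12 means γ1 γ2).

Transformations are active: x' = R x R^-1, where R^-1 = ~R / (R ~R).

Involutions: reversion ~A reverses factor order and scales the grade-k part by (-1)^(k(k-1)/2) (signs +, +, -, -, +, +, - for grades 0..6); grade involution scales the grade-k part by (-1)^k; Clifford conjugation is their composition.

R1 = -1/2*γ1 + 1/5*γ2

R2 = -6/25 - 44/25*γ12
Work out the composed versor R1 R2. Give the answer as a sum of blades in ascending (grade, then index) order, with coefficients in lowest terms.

Distribute over the terms of R1 (each basis-blade product reordered to ascending indices, repeated generators contracted through their squares):
(-1/2*γ1) R2 = 3/25*γ1 - 22/25*γ2
(1/5*γ2) R2 = -44/125*γ1 - 6/125*γ2
Summing the partial products and collecting blades:
Answer: -29/125*γ1 - 116/125*γ2


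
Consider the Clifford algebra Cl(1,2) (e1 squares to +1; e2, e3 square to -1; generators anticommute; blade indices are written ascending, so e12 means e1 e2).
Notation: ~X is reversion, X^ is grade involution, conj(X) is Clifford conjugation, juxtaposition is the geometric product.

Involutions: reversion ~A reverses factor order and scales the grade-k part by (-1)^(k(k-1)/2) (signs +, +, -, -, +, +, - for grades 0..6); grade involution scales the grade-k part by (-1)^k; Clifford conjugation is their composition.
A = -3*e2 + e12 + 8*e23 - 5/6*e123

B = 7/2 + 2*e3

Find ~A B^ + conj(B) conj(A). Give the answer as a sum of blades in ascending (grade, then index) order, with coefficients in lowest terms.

first term: -53/2*e2 - 11/6*e12 - 22*e23 + 59/12*e123
second term: 53/2*e2 - 31/6*e12 - 22*e23 - 11/12*e123
Answer: -7*e12 - 44*e23 + 4*e123


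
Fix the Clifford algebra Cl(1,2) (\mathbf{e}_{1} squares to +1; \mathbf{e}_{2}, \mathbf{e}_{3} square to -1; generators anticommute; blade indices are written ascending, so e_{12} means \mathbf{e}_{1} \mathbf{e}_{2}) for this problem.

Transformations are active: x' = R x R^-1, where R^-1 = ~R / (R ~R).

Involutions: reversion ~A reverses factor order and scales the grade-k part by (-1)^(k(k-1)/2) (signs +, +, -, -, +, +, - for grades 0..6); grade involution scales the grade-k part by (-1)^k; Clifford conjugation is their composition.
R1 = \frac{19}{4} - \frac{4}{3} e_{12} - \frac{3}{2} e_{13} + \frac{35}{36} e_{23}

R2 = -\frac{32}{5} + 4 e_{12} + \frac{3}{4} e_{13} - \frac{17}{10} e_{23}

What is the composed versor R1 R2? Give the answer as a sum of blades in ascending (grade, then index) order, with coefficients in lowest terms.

Distribute over the terms of R1 (each basis-blade product reordered to ascending indices, repeated generators contracted through their squares):
(\frac{19}{4}) R2 = -\frac{152}{5} + 19 e_{12} + \frac{57}{16} e_{13} - \frac{323}{40} e_{23}
(-\frac{4}{3} e_{12}) R2 = -\frac{16}{3} + \frac{128}{15} e_{12} - \frac{34}{15} e_{13} + e_{23}
(-\frac{3}{2} e_{13}) R2 = -\frac{9}{8} + \frac{51}{20} e_{12} + \frac{48}{5} e_{13} - 6 e_{23}
(\frac{35}{36} e_{23}) R2 = \frac{119}{72} - \frac{35}{48} e_{12} + \frac{35}{9} e_{13} - \frac{56}{9} e_{23}
Summing the partial products and collecting blades:
Answer: -\frac{6337}{180} + \frac{1409}{48} e_{12} + \frac{2129}{144} e_{13} - \frac{6947}{360} e_{23}


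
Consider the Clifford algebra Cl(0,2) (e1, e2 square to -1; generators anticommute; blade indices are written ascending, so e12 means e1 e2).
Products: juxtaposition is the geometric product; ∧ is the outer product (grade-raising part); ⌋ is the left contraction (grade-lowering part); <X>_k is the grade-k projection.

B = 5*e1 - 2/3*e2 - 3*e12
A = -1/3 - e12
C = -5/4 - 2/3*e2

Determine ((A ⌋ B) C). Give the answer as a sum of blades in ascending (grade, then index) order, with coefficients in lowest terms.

step 1: -3 - 5/3*e1 + 2/9*e2 + e12
step 2: 421/108 + 11/4*e1 + 31/18*e2 - 5/36*e12
Answer: 421/108 + 11/4*e1 + 31/18*e2 - 5/36*e12


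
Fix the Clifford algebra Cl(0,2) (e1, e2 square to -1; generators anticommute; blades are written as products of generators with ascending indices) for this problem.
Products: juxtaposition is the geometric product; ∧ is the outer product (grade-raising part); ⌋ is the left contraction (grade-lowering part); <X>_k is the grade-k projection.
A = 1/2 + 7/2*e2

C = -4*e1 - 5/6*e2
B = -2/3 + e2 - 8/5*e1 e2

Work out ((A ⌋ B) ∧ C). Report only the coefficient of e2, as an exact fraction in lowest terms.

step 1: -23/6 - 28/5*e1 + 1/2*e2 - 4/5*e1 e2
step 2: 46/3*e1 + 115/36*e2 + 20/3*e1 e2
Answer: 115/36


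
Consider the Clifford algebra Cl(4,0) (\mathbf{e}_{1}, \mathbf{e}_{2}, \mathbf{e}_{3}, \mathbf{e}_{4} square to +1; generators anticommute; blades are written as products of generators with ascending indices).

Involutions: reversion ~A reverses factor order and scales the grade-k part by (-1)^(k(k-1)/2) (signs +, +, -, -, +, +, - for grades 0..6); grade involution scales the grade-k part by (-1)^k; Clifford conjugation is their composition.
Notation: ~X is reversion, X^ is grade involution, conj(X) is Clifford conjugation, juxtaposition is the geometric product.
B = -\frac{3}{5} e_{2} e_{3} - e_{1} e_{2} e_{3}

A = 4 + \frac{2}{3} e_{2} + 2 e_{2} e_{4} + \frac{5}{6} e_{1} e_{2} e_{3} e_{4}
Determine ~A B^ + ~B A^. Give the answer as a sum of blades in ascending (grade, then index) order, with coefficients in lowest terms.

first term: -\frac{2}{5} e_{3} + \frac{5}{6} e_{4} - \frac{2}{3} e_{1} e_{3} + \frac{1}{2} e_{1} e_{4} - \frac{12}{5} e_{2} e_{3} + \frac{6}{5} e_{3} e_{4} + 4 e_{1} e_{2} e_{3} - 2 e_{1} e_{3} e_{4}
second term: \frac{2}{5} e_{3} - \frac{5}{6} e_{4} + \frac{2}{3} e_{1} e_{3} - \frac{1}{2} e_{1} e_{4} + \frac{12}{5} e_{2} e_{3} - \frac{6}{5} e_{3} e_{4} + 4 e_{1} e_{2} e_{3} - 2 e_{1} e_{3} e_{4}
Answer: 8 e_{1} e_{2} e_{3} - 4 e_{1} e_{3} e_{4}


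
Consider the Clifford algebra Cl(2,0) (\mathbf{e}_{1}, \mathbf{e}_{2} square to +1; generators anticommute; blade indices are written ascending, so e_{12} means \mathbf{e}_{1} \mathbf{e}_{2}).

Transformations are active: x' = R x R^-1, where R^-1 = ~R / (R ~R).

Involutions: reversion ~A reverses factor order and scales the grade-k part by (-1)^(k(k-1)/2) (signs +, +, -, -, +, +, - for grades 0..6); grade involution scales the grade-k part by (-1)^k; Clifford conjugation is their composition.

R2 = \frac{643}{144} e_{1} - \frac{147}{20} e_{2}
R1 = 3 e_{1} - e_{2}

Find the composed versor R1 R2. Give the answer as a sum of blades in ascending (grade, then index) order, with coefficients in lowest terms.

Distribute over the terms of R1 (each basis-blade product reordered to ascending indices, repeated generators contracted through their squares):
(3 e_{1}) R2 = \frac{643}{48} - \frac{441}{20} e_{12}
(-e_{2}) R2 = \frac{147}{20} + \frac{643}{144} e_{12}
Summing the partial products and collecting blades:
Answer: \frac{4979}{240} - \frac{12661}{720} e_{12}


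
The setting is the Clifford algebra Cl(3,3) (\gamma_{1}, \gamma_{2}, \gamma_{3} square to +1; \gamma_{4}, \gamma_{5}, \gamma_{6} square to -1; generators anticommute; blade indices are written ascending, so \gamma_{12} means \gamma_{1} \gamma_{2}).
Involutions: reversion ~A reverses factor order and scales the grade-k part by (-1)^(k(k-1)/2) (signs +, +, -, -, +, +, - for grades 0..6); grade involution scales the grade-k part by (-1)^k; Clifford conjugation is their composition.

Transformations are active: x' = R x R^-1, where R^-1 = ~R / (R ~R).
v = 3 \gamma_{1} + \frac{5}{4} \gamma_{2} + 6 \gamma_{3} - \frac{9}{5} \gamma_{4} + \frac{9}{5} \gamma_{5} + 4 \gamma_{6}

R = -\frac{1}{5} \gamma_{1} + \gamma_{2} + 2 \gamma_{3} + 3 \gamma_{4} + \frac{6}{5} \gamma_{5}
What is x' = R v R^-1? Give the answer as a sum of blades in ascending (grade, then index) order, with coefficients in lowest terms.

~R = -\frac{1}{5} \gamma_{1} + \gamma_{2} + 2 \gamma_{3} + 3 \gamma_{4} + \frac{6}{5} \gamma_{5}, and R ~R = -\frac{27}{5}, so R^-1 = ~R / (-\frac{27}{5}).
R v = \frac{1589}{100} - \frac{13}{4} \gamma_{12} - \frac{36}{5} \gamma_{13} - \frac{216}{25} \gamma_{14} - \frac{99}{25} \gamma_{15} - \frac{4}{5} \gamma_{16} + \frac{7}{2} \gamma_{23} - \frac{111}{20} \gamma_{24} + \frac{3}{10} \gamma_{25} + 4 \gamma_{26} - \frac{108}{5} \gamma_{34} - \frac{18}{5} \gamma_{35} + 8 \gamma_{36} + \frac{189}{25} \gamma_{45} + 12 \gamma_{46} + \frac{24}{5} \gamma_{56}
Answer: -\frac{2461}{1350} \gamma_{1} - \frac{3853}{540} \gamma_{2} - \frac{2399}{135} \gamma_{3} - \frac{1427}{90} \gamma_{4} - \frac{1994}{225} \gamma_{5} - 4 \gamma_{6}


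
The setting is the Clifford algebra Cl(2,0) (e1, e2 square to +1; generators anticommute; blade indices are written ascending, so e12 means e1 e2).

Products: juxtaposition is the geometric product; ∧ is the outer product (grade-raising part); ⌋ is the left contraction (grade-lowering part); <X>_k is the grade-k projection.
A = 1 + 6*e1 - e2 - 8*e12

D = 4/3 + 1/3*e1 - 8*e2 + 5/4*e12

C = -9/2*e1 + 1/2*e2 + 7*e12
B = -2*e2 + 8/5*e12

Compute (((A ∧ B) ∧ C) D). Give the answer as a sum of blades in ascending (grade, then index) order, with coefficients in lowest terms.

step 1: -2*e2 - 52/5*e12
step 2: -9*e12
step 3: 45/4 + 72*e1 + 3*e2 - 12*e12
Answer: 45/4 + 72*e1 + 3*e2 - 12*e12


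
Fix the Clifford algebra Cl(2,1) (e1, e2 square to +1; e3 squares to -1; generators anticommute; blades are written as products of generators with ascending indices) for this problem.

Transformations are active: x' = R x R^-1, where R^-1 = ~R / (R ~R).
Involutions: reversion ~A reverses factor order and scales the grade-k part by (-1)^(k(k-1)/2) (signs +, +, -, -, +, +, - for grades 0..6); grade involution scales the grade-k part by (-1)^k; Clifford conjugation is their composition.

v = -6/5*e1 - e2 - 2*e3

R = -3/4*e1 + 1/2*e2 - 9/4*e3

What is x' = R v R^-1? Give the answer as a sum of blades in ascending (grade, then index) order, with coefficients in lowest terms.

~R = -3/4*e1 + 1/2*e2 - 9/4*e3, and R ~R = -17/4, so R^-1 = ~R / (-17/4).
R v = -41/10 + 27/20*e1 e2 - 6/5*e1 e3 - 13/4*e2 e3
Answer: -21/85*e1 + 167/85*e2 - 199/85*e3


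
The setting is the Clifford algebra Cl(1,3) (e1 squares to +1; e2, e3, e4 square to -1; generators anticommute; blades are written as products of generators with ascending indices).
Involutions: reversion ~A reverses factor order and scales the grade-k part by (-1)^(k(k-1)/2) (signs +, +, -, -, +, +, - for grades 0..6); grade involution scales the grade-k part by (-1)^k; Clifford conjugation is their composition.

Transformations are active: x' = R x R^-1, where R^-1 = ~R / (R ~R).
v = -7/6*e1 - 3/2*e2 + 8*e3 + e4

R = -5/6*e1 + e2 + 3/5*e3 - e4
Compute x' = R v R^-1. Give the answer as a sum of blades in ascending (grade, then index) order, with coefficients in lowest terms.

~R = -5/6*e1 + e2 + 3/5*e3 - e4, and R ~R = -1499/900, so R^-1 = ~R / (-1499/900).
R v = -239/180 + 29/12*e1 e2 - 179/30*e1 e3 - 2*e1 e4 + 89/10*e2 e3 - 1/2*e2 e4 + 43/5*e3 e4
Answer: -1457/8994*e1 + 9277/2998*e2 - 10558/1499*e3 - 3889/1499*e4


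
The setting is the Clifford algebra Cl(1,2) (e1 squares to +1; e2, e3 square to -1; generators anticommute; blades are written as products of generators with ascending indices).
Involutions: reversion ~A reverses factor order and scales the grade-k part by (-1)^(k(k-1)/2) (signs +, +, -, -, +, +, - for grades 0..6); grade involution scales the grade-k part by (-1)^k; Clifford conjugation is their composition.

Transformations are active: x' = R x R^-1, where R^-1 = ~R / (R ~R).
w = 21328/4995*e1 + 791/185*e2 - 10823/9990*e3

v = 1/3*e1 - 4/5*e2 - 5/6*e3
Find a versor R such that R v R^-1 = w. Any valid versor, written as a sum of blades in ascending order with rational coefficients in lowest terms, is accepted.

R = v + w = 22993/4995*e1 + 643/185*e2 - 9574/4995*e3 works: the equal norms (-367/300) guarantee its sandwich swaps v into w.
Answer: 22993/4995*e1 + 643/185*e2 - 9574/4995*e3


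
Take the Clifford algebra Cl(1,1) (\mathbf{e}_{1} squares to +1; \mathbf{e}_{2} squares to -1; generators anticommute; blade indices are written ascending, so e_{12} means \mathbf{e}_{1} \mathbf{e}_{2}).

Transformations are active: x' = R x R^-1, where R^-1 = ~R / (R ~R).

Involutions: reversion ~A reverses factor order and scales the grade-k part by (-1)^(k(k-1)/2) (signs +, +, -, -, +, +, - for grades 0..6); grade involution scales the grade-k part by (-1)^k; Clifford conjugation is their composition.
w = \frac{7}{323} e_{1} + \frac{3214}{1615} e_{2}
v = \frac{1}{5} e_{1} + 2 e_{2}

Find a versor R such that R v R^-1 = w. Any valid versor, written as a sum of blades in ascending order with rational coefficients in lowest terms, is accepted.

Since q(v) = q(w) = -\frac{99}{25}, the sum R = v + w = \frac{358}{1615} e_{1} + \frac{6444}{1615} e_{2} does the job whenever invertible.
Answer: \frac{358}{1615} e_{1} + \frac{6444}{1615} e_{2}


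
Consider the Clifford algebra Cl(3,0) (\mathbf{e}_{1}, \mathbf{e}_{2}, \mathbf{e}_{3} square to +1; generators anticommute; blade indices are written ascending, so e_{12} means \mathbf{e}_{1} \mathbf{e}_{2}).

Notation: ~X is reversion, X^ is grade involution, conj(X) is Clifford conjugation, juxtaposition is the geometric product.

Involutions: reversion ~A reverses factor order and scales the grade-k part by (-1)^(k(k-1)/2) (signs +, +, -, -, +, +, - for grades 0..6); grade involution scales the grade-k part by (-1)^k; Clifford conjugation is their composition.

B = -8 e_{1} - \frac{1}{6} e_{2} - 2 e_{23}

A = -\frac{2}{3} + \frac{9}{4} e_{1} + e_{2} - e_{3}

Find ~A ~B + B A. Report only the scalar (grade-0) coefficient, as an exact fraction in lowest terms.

first term: -\frac{109}{6} + \frac{16}{3} e_{1} + \frac{19}{9} e_{2} + 2 e_{3} + \frac{61}{8} e_{12} - 8 e_{13} - \frac{3}{2} e_{23} + \frac{9}{2} e_{123}
second term: -\frac{109}{6} + \frac{16}{3} e_{1} + \frac{19}{9} e_{2} + 2 e_{3} - \frac{61}{8} e_{12} + 8 e_{13} + \frac{3}{2} e_{23} - \frac{9}{2} e_{123}
Answer: -\frac{109}{3}


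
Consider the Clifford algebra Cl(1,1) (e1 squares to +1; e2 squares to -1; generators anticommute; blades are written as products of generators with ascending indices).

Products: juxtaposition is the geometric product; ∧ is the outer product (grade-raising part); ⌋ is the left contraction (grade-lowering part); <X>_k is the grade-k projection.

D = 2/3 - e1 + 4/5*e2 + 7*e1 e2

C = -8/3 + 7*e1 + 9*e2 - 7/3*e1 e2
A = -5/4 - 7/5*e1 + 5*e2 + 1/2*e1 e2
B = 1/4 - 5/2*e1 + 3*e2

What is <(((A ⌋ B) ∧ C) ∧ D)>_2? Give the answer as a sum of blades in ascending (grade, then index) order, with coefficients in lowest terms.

step 1: -189/16 + 25/8*e1 - 15/4*e2
step 2: 63/2 - 4369/48*e1 - 1541/16*e2 + 1311/16*e1 e2
step 3: 21 - 6637/72*e1 - 4681/120*e2 + 25439/240*e1 e2
step 4: 25439/240*e1 e2
Answer: 25439/240*e1 e2


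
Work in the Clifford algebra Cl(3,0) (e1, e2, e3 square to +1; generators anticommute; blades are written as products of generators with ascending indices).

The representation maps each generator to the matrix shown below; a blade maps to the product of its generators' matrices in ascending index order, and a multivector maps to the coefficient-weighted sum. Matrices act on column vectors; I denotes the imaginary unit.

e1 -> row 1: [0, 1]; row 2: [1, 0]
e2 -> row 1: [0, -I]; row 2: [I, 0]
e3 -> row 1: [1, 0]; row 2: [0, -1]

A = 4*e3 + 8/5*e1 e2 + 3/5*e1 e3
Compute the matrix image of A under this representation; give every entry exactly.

Bivector images (products of the table entries): rho(e1 e2) = rho(e1)rho(e2) = row 1: [I, 0]; row 2: [0, -I]; rho(e1 e3) = rho(e1)rho(e3) = row 1: [0, -1]; row 2: [1, 0].
M = (4)*rho(e3) + (8/5)*rho(e1 e2) + (3/5)*rho(e1 e3), summed entrywise:
Answer: row 1: [4 + 8*I/5, -3/5]; row 2: [3/5, -4 - 8*I/5]


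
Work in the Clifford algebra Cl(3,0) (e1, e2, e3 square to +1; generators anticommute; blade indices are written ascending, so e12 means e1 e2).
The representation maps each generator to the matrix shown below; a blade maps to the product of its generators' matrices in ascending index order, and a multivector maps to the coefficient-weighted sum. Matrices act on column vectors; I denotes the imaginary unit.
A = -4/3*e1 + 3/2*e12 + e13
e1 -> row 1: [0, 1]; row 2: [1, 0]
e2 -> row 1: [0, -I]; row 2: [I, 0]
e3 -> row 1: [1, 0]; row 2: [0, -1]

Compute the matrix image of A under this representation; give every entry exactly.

Bivector images (products of the table entries): rho(e12) = rho(e1)rho(e2) = row 1: [I, 0]; row 2: [0, -I]; rho(e13) = rho(e1)rho(e3) = row 1: [0, -1]; row 2: [1, 0].
M = (-4/3)*rho(e1) + (3/2)*rho(e12) + (1)*rho(e13), summed entrywise:
Answer: row 1: [3*I/2, -7/3]; row 2: [-1/3, -3*I/2]


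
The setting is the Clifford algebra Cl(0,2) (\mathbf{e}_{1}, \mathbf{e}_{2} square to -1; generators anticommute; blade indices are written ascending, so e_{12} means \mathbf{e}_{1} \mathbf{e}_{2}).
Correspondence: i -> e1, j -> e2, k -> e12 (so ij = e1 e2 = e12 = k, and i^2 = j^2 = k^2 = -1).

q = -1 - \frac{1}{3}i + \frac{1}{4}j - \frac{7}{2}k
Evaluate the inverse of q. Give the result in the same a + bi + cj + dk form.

In blades: q = -1 - \frac{1}{3} e_{1} + \frac{1}{4} e_{2} - \frac{7}{2} e_{12}.
With qbar = -1 + \frac{1}{3} e_{1} - \frac{1}{4} e_{2} + \frac{7}{2} e_{12} (scalar fixed, mapped units negated), q qbar = \frac{1933}{144} (the sum of squared coefficients), so q^-1 = qbar / (\frac{1933}{144}) = -\frac{144}{1933} + \frac{48}{1933} e_{1} - \frac{36}{1933} e_{2} + \frac{504}{1933} e_{12}; translating back:
Answer: -\frac{144}{1933} + \frac{48}{1933}i - \frac{36}{1933}j + \frac{504}{1933}k


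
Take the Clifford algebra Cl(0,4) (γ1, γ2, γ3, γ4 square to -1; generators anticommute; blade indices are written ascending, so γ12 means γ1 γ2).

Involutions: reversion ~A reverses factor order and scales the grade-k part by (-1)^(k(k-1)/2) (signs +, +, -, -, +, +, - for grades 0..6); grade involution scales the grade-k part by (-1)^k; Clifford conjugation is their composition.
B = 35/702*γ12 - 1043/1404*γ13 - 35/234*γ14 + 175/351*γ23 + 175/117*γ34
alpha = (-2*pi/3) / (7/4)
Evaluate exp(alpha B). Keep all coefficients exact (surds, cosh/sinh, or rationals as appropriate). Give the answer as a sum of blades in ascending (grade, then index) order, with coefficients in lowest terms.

B^2 term by term: the squares give (35/702)^2*(γ12)^2 + (-1043/1404)^2*(γ13)^2 + (-35/234)^2*(γ14)^2 + (175/351)^2*(γ23)^2 + (175/117)^2*(γ34)^2 = 1225/492804*(-1) + 1087849/1971216*(-1) + 1225/54756*(-1) + 30625/123201*(-1) + 30625/13689*(-1) = -49/16 (each basis 2-blade squares to minus the product of its generators' squares); cross terms between blades sharing an index anticommute and cancel; the commuting (index-disjoint) pairs give grade-4 terms 2*c*c'*(blade product), which cancel blade by blade — γ1234: 6125/41067 - 6125/41067 = 0 — confirming B is simple. So B^2 = -49/16.
B^2 = -49/16 — since the square is negative, the closed form is circular: l = 7/4, alpha*l = -2*pi/3, so exp(alpha B) = cos(-2*pi/3) + (sin(-2*pi/3)/(7/4))*B = -1/2 + (-2*sqrt(3)/7)*B.
Answer: -1/2 - 5*sqrt(3)/351*γ12 + 149*sqrt(3)/702*γ13 + 5*sqrt(3)/117*γ14 - 50*sqrt(3)/351*γ23 - 50*sqrt(3)/117*γ34


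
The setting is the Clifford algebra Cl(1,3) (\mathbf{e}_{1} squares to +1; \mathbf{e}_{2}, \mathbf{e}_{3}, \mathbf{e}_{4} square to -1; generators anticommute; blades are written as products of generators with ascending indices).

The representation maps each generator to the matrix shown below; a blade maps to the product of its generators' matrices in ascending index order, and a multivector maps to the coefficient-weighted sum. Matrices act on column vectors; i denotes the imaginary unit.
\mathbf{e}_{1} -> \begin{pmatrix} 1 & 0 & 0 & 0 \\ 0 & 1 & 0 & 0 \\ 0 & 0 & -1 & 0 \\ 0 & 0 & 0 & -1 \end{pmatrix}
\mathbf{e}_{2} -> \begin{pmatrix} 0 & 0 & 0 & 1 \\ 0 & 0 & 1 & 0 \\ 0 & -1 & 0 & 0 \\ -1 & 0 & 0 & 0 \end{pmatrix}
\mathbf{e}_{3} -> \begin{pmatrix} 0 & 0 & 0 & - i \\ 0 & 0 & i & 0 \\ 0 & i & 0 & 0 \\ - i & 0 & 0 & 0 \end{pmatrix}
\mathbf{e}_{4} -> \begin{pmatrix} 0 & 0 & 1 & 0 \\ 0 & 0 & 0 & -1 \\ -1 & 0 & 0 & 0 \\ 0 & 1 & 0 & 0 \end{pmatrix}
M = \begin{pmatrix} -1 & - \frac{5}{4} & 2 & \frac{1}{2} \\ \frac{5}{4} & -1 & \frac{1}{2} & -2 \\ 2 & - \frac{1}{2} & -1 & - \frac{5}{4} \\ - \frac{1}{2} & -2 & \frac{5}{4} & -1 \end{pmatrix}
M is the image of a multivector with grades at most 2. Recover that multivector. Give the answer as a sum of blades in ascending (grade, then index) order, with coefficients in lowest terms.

Method: the blade images are trace-orthogonal — tr(rho(e_A) rho(e_B)^-1) = 4 if A = B and 0 otherwise — and rho(e_A)^-1 = (e_A)^2 * rho(e_A) with (e_A)^2 = +1 or -1, so the coefficient of e_A in the preimage is (e_A)^2 * tr(M rho(e_A))/4.
Nonzero projections over blades of grade <= 2: 1: (1)^2 = +1, tr(M 1) = -4, coefficient -1; e_{2}: (e_{2})^2 = -1, tr(M rho(e_{2})) = -2, coefficient \frac{1}{2}; e_{1} e_{4}: (e_{1} e_{4})^2 = +1, tr(M rho(e_{1} e_{4})) = 8, coefficient 2; e_{2} e_{4}: (e_{2} e_{4})^2 = -1, tr(M rho(e_{2} e_{4})) = 5, coefficient -\frac{5}{4}. Every other blade of grade <= 2 projects to 0.
Answer: -1 + \frac{1}{2} e_{2} + 2 e_{1} e_{4} - \frac{5}{4} e_{2} e_{4}


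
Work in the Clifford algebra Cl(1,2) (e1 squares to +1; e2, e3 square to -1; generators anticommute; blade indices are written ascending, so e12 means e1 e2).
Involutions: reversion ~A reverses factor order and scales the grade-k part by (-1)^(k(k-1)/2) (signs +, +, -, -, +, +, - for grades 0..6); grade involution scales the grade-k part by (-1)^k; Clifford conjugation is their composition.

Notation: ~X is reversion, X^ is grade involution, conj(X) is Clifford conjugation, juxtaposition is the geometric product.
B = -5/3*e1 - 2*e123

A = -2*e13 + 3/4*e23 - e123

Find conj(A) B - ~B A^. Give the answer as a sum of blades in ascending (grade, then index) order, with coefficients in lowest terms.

first term: -2 - 3/2*e1 + 4*e2 + 10/3*e3 + 5/3*e23 + 5/4*e123
second term: -2 - 3/2*e1 + 4*e2 + 10/3*e3 - 5/3*e23 - 5/4*e123
Answer: 10/3*e23 + 5/2*e123


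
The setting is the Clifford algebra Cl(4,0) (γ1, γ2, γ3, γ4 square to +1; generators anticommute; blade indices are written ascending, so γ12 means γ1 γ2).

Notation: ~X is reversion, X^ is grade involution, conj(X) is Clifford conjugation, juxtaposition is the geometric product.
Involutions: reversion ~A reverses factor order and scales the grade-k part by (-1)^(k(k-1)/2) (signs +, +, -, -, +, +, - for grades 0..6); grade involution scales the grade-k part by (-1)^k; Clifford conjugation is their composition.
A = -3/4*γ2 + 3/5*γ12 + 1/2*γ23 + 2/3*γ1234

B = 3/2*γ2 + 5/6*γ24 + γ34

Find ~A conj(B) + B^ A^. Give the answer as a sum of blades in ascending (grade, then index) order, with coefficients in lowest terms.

first term: 9/8 + 9/10*γ1 - 3/4*γ3 + 5/8*γ4 + 2/3*γ12 - 5/9*γ13 + 1/2*γ14 + 1/2*γ24 - 5/12*γ34 - γ134 + 3/4*γ234 + 3/5*γ1234
second term: -9/8 + 9/10*γ1 - 3/4*γ3 - 5/8*γ4 - 2/3*γ12 + 5/9*γ13 - 1/2*γ14 - 1/2*γ24 + 5/12*γ34 + γ134 + 3/4*γ234 + 3/5*γ1234
Answer: 9/5*γ1 - 3/2*γ3 + 3/2*γ234 + 6/5*γ1234


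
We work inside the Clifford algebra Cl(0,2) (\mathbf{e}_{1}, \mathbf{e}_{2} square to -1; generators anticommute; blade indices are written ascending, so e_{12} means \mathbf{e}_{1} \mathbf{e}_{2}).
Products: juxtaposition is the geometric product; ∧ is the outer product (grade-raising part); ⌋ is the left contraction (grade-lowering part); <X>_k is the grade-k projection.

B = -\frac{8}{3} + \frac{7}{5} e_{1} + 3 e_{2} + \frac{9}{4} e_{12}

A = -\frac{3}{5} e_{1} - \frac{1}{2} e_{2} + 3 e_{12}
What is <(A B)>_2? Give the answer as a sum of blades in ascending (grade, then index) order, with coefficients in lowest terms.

step 1: -\frac{441}{100} - \frac{341}{40} e_{1} + \frac{413}{60} e_{2} - \frac{91}{10} e_{12}
step 2: -\frac{91}{10} e_{12}
Answer: -\frac{91}{10} e_{12}


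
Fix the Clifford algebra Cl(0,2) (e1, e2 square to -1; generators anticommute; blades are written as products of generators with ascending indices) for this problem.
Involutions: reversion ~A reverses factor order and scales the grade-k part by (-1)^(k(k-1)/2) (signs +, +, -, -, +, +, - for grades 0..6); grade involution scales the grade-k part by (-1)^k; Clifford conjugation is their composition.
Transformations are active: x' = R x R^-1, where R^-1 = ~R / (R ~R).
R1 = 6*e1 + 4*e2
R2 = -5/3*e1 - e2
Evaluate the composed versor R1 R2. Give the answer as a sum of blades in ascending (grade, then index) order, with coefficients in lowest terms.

Distribute over the terms of R1 (each basis-blade product reordered to ascending indices, repeated generators contracted through their squares):
(6*e1) R2 = 10 - 6*e1 e2
(4*e2) R2 = 4 + 20/3*e1 e2
Summing the partial products and collecting blades:
Answer: 14 + 2/3*e1 e2


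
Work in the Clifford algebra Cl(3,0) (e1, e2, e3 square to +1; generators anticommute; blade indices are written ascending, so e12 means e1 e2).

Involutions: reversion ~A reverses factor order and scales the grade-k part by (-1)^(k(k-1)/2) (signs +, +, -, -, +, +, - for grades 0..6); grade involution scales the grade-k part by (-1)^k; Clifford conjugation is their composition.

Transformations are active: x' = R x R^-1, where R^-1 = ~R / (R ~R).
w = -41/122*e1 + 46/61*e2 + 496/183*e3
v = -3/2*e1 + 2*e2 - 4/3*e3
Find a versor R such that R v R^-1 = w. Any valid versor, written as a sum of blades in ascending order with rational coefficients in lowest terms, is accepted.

Sketch: the shared square 289/36 makes R = v + w = -112/61*e1 + 168/61*e2 + 84/61*e3 the natural versor; its sandwich fixes that direction, negates (v - w)/2, and sends v to w.
Answer: -112/61*e1 + 168/61*e2 + 84/61*e3


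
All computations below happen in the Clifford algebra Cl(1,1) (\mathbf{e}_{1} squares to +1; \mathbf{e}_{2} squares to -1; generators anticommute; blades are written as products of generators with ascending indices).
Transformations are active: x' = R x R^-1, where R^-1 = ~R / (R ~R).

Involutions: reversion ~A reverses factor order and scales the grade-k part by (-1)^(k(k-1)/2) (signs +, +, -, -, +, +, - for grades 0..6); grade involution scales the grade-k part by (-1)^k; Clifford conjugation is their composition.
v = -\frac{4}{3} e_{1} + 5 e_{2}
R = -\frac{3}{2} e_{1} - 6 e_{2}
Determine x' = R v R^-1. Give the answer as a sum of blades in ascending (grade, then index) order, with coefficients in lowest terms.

~R = -\frac{3}{2} e_{1} - 6 e_{2}, and R ~R = -\frac{135}{4}, so R^-1 = ~R / (-\frac{135}{4}).
R v = 32 - \frac{31}{2} e_{1} e_{2}
Answer: \frac{188}{45} e_{1} + \frac{287}{45} e_{2}


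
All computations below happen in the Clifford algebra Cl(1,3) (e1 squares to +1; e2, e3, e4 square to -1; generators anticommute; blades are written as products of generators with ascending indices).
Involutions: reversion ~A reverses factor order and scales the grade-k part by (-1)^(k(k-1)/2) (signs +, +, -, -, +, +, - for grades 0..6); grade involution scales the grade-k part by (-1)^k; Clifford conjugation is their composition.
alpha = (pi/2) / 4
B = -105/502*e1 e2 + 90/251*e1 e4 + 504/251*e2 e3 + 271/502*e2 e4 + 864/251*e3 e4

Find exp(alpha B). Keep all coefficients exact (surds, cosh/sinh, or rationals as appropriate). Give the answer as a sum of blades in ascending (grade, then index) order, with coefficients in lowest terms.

B^2 term by term: the squares give (-105/502)^2*(e1 e2)^2 + (90/251)^2*(e1 e4)^2 + (504/251)^2*(e2 e3)^2 + (271/502)^2*(e2 e4)^2 + (864/251)^2*(e3 e4)^2 = 11025/252004*(+1) + 8100/63001*(+1) + 254016/63001*(-1) + 73441/252004*(-1) + 746496/63001*(-1) = -16 (each basis 2-blade squares to minus the product of its generators' squares); cross terms between blades sharing an index anticommute and cancel; the commuting (index-disjoint) pairs give grade-4 terms 2*c*c'*(blade product), which cancel blade by blade — e1 e2 e3 e4: -90720/63001 + 90720/63001 = 0 — confirming B is simple. So B^2 = -16.
B^2 = -16 — a negative square means the series sums to a rotation: l = 4, alpha*l = pi/2, so exp(alpha B) = cos(pi/2) + (sin(pi/2)/4)*B = 0 + (1/4)*B.
Answer: -105/2008*e1 e2 + 45/502*e1 e4 + 126/251*e2 e3 + 271/2008*e2 e4 + 216/251*e3 e4


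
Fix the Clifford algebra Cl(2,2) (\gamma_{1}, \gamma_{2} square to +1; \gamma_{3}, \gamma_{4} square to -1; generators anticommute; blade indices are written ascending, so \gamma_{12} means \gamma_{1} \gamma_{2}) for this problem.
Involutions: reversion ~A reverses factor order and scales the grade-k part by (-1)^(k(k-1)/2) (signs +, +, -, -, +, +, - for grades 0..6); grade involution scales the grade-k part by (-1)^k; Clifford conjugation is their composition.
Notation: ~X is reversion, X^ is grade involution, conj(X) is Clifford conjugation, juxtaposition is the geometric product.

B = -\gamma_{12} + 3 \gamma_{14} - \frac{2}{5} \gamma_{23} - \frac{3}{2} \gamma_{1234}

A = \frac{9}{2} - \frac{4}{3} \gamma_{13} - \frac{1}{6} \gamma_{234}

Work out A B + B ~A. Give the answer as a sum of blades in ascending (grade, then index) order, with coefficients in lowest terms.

first term: \frac{1}{4} \gamma_{1} + \frac{1}{15} \gamma_{4} - \frac{119}{30} \gamma_{12} + \frac{27}{2} \gamma_{14} - \frac{7}{15} \gamma_{23} - 2 \gamma_{24} + 4 \gamma_{34} - \frac{1}{2} \gamma_{123} - \frac{1}{6} \gamma_{134} - \frac{27}{4} \gamma_{1234}
second term: \frac{1}{4} \gamma_{1} - \frac{1}{15} \gamma_{4} - \frac{119}{30} \gamma_{12} + \frac{27}{2} \gamma_{14} - \frac{7}{15} \gamma_{23} + 2 \gamma_{24} + 4 \gamma_{34} - \frac{1}{2} \gamma_{123} - \frac{1}{6} \gamma_{134} - \frac{27}{4} \gamma_{1234}
Answer: \frac{1}{2} \gamma_{1} - \frac{119}{15} \gamma_{12} + 27 \gamma_{14} - \frac{14}{15} \gamma_{23} + 8 \gamma_{34} - \gamma_{123} - \frac{1}{3} \gamma_{134} - \frac{27}{2} \gamma_{1234}


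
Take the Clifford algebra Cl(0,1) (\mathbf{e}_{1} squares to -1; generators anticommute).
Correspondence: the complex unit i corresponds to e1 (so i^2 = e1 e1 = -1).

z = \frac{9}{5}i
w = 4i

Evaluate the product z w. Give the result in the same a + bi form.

In blades: z = \frac{9}{5} e_{1}, w = 4 e_{1}.
Distribute z over w term by term (generator squares from the signature, products reordered to ascending indices): (\frac{9}{5} e_{1})*w = -\frac{36}{5}.
Sum: -\frac{36}{5}; translating back through the correspondence:
Answer: -\frac{36}{5}


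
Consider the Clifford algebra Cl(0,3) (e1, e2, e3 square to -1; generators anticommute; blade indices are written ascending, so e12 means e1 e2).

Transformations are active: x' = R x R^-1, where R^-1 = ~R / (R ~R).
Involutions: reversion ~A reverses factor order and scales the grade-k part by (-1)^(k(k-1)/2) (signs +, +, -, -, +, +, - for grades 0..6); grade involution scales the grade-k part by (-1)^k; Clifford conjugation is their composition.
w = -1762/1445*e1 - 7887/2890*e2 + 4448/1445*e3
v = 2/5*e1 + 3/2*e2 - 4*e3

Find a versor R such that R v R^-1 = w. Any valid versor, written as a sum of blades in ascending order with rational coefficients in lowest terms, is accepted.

Sketch: the shared square -1841/100 makes R = v + w = -1184/1445*e1 - 1776/1445*e2 - 1332/1445*e3 the natural versor; its sandwich fixes that direction, negates (v - w)/2, and sends v to w.
Answer: -1184/1445*e1 - 1776/1445*e2 - 1332/1445*e3


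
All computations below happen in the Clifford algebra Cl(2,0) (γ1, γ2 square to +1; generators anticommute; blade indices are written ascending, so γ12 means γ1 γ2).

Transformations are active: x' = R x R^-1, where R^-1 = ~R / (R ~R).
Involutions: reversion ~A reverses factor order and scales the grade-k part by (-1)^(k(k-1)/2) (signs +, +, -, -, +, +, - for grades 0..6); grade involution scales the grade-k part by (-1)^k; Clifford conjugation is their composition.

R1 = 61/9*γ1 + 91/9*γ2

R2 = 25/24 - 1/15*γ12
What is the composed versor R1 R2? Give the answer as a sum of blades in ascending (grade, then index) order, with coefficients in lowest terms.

Distribute over the terms of R1 (each basis-blade product reordered to ascending indices, repeated generators contracted through their squares):
(61/9*γ1) R2 = 1525/216*γ1 - 61/135*γ2
(91/9*γ2) R2 = 91/135*γ1 + 2275/216*γ2
Summing the partial products and collecting blades:
Answer: 8353/1080*γ1 + 3629/360*γ2


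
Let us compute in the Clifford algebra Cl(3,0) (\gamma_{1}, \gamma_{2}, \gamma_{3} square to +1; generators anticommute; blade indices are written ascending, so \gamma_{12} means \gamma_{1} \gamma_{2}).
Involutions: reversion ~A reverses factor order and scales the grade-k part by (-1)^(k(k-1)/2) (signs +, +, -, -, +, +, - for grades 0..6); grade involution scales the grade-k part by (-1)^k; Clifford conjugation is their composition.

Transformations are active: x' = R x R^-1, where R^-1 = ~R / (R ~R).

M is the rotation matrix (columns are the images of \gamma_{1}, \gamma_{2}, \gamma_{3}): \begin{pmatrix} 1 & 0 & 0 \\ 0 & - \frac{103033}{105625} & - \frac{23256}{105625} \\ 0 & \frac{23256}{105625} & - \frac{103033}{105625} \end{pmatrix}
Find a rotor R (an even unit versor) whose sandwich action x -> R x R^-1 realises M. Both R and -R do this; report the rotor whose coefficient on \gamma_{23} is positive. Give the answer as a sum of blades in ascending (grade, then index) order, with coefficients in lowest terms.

Method: write R = a + b12*\gamma_{12} + b13*\gamma_{13} + b23*\gamma_{23} with a^2 + b12^2 + b13^2 + b23^2 = 1 (so R^-1 = ~R). Expanding the columns R e_j ~R gives tr M = 4a^2 - 1 and, from the antisymmetric part, M21 - M12 = -4a*b12, M13 - M31 = 4a*b13, M32 - M23 = -4a*b23.
Here tr M = -\frac{100441}{105625}, so a^2 = (1 + tr M)/4 = \frac{1296}{105625} and a = ±\frac{36}{325}. Taking a = \frac{36}{325}: M21 - M12 = 0, M13 - M31 = 0, M32 - M23 = \frac{46512}{105625}, giving b12 = 0, b13 = 0, b23 = -\frac{323}{325}, i.e. R = \frac{36}{325} - \frac{323}{325} \gamma_{23}.
Its \gamma_{23} coefficient is negative, so report the other preimage -R.
Answer: -\frac{36}{325} + \frac{323}{325} \gamma_{23}. Sheet selection: the two-to-one cover makes ±R indistinguishable at the matrix level (trace -\frac{100441}{105625}), so uniqueness comes from the required sign on \gamma_{23}.
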